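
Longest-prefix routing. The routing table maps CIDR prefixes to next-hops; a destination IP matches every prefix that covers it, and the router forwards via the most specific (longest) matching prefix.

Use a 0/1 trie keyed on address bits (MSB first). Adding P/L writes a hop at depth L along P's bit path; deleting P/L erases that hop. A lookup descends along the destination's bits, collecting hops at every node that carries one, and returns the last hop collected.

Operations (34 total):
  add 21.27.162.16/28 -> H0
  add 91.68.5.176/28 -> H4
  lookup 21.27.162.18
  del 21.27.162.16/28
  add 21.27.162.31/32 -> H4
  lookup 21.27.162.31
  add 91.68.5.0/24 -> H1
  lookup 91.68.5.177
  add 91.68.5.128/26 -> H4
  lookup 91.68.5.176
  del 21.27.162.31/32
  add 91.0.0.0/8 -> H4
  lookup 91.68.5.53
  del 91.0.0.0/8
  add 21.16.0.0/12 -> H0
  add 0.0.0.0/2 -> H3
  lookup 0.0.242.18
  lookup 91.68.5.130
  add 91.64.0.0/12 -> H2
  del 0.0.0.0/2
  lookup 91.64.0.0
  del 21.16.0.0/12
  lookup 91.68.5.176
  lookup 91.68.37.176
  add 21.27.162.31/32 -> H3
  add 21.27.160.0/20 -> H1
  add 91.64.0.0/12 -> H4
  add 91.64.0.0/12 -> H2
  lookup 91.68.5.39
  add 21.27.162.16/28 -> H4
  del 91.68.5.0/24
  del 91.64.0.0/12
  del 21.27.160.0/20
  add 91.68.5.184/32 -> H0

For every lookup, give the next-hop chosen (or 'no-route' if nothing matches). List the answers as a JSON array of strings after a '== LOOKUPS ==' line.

Process each operation:
  + 21.27.162.16/28 (H0) depth=28
  + 91.68.5.176/28 (H4) depth=28
  ? 21.27.162.18  path d0:-→d1:-→d2:-→d3:-→d4:-→d5:-→d6:-→d7:-→d8:-→d9:-→d10:-→d11:-→d12:-→d13:-→d14:-→d15:-→d16:-→d17:-→d18:-→d19:-→d20:-→d21:-→d22:-→d23:-→d24:-→d25:-→d26:-→d27:-→d28:H0  best=H0
  - 21.27.162.16/28 clear@28
  + 21.27.162.31/32 (H4) depth=32
  ? 21.27.162.31  path d0:-→d1:-→d2:-→d3:-→d4:-→d5:-→d6:-→d7:-→d8:-→d9:-→d10:-→d11:-→d12:-→d13:-→d14:-→d15:-→d16:-→d17:-→d18:-→d19:-→d20:-→d21:-→d22:-→d23:-→d24:-→d25:-→d26:-→d27:-→d28:-→d29:-→d30:-→d31:-→d32:H4  best=H4
  + 91.68.5.0/24 (H1) depth=24
  ? 91.68.5.177  path d0:-→d1:-→d2:-→d3:-→d4:-→d5:-→d6:-→d7:-→d8:-→d9:-→d10:-→d11:-→d12:-→d13:-→d14:-→d15:-→d16:-→d17:-→d18:-→d19:-→d20:-→d21:-→d22:-→d23:-→d24:H1→d25:-→d26:-→d27:-→d28:H4  best=H4
  + 91.68.5.128/26 (H4) depth=26
  ? 91.68.5.176  path d0:-→d1:-→d2:-→d3:-→d4:-→d5:-→d6:-→d7:-→d8:-→d9:-→d10:-→d11:-→d12:-→d13:-→d14:-→d15:-→d16:-→d17:-→d18:-→d19:-→d20:-→d21:-→d22:-→d23:-→d24:H1→d25:-→d26:H4→d27:-→d28:H4  best=H4
  - 21.27.162.31/32 clear@32
  + 91.0.0.0/8 (H4) depth=8
  ? 91.68.5.53  path d0:-→d1:-→d2:-→d3:-→d4:-→d5:-→d6:-→d7:-→d8:H4→d9:-→d10:-→d11:-→d12:-→d13:-→d14:-→d15:-→d16:-→d17:-→d18:-→d19:-→d20:-→d21:-→d22:-→d23:-→d24:H1  best=H1
  - 91.0.0.0/8 clear@8
  + 21.16.0.0/12 (H0) depth=12
  + 0.0.0.0/2 (H3) depth=2
  ? 0.0.242.18  path d0:-→d1:-→d2:H3→d3:-  best=H3
  ? 91.68.5.130  path d0:-→d1:-→d2:-→d3:-→d4:-→d5:-→d6:-→d7:-→d8:-→d9:-→d10:-→d11:-→d12:-→d13:-→d14:-→d15:-→d16:-→d17:-→d18:-→d19:-→d20:-→d21:-→d22:-→d23:-→d24:H1→d25:-→d26:H4  best=H4
  + 91.64.0.0/12 (H2) depth=12
  - 0.0.0.0/2 clear@2
  ? 91.64.0.0  path d0:-→d1:-→d2:-→d3:-→d4:-→d5:-→d6:-→d7:-→d8:-→d9:-→d10:-→d11:-→d12:H2→d13:-  best=H2
  - 21.16.0.0/12 clear@12
  ? 91.68.5.176  path d0:-→d1:-→d2:-→d3:-→d4:-→d5:-→d6:-→d7:-→d8:-→d9:-→d10:-→d11:-→d12:H2→d13:-→d14:-→d15:-→d16:-→d17:-→d18:-→d19:-→d20:-→d21:-→d22:-→d23:-→d24:H1→d25:-→d26:H4→d27:-→d28:H4  best=H4
  ? 91.68.37.176  path d0:-→d1:-→d2:-→d3:-→d4:-→d5:-→d6:-→d7:-→d8:-→d9:-→d10:-→d11:-→d12:H2→d13:-→d14:-→d15:-→d16:-→d17:-→d18:-  best=H2
  + 21.27.162.31/32 (H3) depth=32
  + 21.27.160.0/20 (H1) depth=20
  + 91.64.0.0/12 (H4) depth=12
  + 91.64.0.0/12 (H2) depth=12
  ? 91.68.5.39  path d0:-→d1:-→d2:-→d3:-→d4:-→d5:-→d6:-→d7:-→d8:-→d9:-→d10:-→d11:-→d12:H2→d13:-→d14:-→d15:-→d16:-→d17:-→d18:-→d19:-→d20:-→d21:-→d22:-→d23:-→d24:H1  best=H1
  + 21.27.162.16/28 (H4) depth=28
  - 91.68.5.0/24 clear@24
  - 91.64.0.0/12 clear@12
  - 21.27.160.0/20 clear@20
  + 91.68.5.184/32 (H0) depth=32

== LOOKUPS ==
["H0","H4","H4","H4","H1","H3","H4","H2","H4","H2","H1"]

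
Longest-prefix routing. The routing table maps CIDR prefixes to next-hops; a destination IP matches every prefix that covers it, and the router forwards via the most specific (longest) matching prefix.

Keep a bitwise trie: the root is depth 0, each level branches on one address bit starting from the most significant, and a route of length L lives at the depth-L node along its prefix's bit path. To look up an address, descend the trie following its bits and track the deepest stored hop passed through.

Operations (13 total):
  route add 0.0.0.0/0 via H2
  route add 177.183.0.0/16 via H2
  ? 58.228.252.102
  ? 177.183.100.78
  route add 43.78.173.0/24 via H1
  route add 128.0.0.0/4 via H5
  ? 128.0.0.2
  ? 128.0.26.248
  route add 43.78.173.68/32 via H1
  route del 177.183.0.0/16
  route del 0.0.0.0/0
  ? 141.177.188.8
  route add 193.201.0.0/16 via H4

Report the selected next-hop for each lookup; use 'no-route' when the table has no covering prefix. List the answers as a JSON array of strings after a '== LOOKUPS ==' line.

Trace:
  + 0.0.0.0/0 (H2) depth=0
  + 177.183.0.0/16 (H2) depth=16
  Q 58.228.252.102: descend ε ; hops seen [H2] ; pick H2
  Q 177.183.100.78: descend 1011000110110111 ; hops seen [H2,H2] ; pick H2
  + 43.78.173.0/24 (H1) depth=24
  + 128.0.0.0/4 (H5) depth=4
  Q 128.0.0.2: descend 1000 ; hops seen [H2,H5] ; pick H5
  Q 128.0.26.248: descend 1000 ; hops seen [H2,H5] ; pick H5
  + 43.78.173.68/32 (H1) depth=32
  - 177.183.0.0/16 clear@16
  - 0.0.0.0/0 clear@0
  Q 141.177.188.8: descend 1000 ; hops seen [H5] ; pick H5
  + 193.201.0.0/16 (H4) depth=16

== LOOKUPS ==
["H2","H2","H5","H5","H5"]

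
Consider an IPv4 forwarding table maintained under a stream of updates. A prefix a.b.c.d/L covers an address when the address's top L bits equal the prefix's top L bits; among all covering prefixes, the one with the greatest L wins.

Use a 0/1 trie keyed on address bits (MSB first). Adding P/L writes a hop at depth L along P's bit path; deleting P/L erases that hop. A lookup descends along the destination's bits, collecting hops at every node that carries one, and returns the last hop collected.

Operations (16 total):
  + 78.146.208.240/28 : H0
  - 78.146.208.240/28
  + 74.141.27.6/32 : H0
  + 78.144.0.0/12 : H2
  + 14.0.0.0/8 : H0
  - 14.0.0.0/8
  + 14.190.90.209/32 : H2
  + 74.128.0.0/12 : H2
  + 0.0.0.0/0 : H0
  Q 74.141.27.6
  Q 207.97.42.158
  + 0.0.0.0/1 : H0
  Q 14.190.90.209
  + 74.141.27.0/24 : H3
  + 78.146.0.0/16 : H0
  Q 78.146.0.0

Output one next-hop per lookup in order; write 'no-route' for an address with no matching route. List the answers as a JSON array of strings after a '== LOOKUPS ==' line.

Trace:
  add 78.146.208.240/28 -> H0 at depth 28
  - 78.146.208.240/28 clear@28
  add 74.141.27.6/32 -> H0 at depth 32
  add 78.144.0.0/12 -> H2 at depth 12
  add 14.0.0.0/8 -> H0 at depth 8
  - 14.0.0.0/8 clear@8
  add 14.190.90.209/32 -> H2 at depth 32
  add 74.128.0.0/12 -> H2 at depth 12
  add 0.0.0.0/0 -> H0 at depth 0
  ? 74.141.27.6  path d0:H0→d1:-→d2:-→d3:-→d4:-→d5:-→d6:-→d7:-→d8:-→d9:-→d10:-→d11:-→d12:H2→d13:-→d14:-→d15:-→d16:-→d17:-→d18:-→d19:-→d20:-→d21:-→d22:-→d23:-→d24:-→d25:-→d26:-→d27:-→d28:-→d29:-→d30:-→d31:-→d32:H0  best=H0
  ? 207.97.42.158  path d0:H0  best=H0
  add 0.0.0.0/1 -> H0 at depth 1
  ? 14.190.90.209  path d0:H0→d1:H0→d2:-→d3:-→d4:-→d5:-→d6:-→d7:-→d8:-→d9:-→d10:-→d11:-→d12:-→d13:-→d14:-→d15:-→d16:-→d17:-→d18:-→d19:-→d20:-→d21:-→d22:-→d23:-→d24:-→d25:-→d26:-→d27:-→d28:-→d29:-→d30:-→d31:-→d32:H2  best=H2
  add 74.141.27.0/24 -> H3 at depth 24
  add 78.146.0.0/16 -> H0 at depth 16
  ? 78.146.0.0  path d0:H0→d1:H0→d2:-→d3:-→d4:-→d5:-→d6:-→d7:-→d8:-→d9:-→d10:-→d11:-→d12:H2→d13:-→d14:-→d15:-→d16:H0  best=H0

== LOOKUPS ==
["H0","H0","H2","H0"]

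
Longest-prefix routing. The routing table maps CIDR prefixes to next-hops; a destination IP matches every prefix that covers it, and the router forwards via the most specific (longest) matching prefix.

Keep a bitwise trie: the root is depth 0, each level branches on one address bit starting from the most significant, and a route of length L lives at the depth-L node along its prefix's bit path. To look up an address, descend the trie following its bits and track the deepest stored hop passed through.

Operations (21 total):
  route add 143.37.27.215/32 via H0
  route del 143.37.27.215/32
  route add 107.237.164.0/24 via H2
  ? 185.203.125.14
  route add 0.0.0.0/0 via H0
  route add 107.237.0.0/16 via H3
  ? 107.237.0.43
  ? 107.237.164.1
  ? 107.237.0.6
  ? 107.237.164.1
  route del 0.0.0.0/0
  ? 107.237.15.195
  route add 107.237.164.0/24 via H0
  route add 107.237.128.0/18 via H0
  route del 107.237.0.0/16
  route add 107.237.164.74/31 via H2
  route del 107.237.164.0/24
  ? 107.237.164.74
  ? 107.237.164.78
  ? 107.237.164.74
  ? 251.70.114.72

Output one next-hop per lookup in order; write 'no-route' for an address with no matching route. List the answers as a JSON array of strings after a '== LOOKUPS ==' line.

Process each operation:
  + 143.37.27.215/32 (H0) depth=32
  del 143.37.27.215/32 (clear depth 32)
  + 107.237.164.0/24 (H2) depth=24
  Q 185.203.125.14: descend 10 ; hops seen [∅] ; pick no-route
  + 0.0.0.0/0 (H0) depth=0
  + 107.237.0.0/16 (H3) depth=16
  Q 107.237.0.43: descend 0110101111101101 ; hops seen [H0,H3] ; pick H3
  Q 107.237.164.1: descend 011010111110110110100100 ; hops seen [H0,H3,H2] ; pick H2
  Q 107.237.0.6: descend 0110101111101101 ; hops seen [H0,H3] ; pick H3
  Q 107.237.164.1: descend 011010111110110110100100 ; hops seen [H0,H3,H2] ; pick H2
  del 0.0.0.0/0 (clear depth 0)
  Q 107.237.15.195: descend 0110101111101101 ; hops seen [H3] ; pick H3
  + 107.237.164.0/24 (H0) depth=24
  + 107.237.128.0/18 (H0) depth=18
  del 107.237.0.0/16 (clear depth 16)
  + 107.237.164.74/31 (H2) depth=31
  del 107.237.164.0/24 (clear depth 24)
  Q 107.237.164.74: descend 0110101111101101101001000100101 ; hops seen [H0,H2] ; pick H2
  Q 107.237.164.78: descend 01101011111011011010010001001 ; hops seen [H0] ; pick H0
  Q 107.237.164.74: descend 0110101111101101101001000100101 ; hops seen [H0,H2] ; pick H2
  Q 251.70.114.72: descend 1 ; hops seen [∅] ; pick no-route

== LOOKUPS ==
["no-route","H3","H2","H3","H2","H3","H2","H0","H2","no-route"]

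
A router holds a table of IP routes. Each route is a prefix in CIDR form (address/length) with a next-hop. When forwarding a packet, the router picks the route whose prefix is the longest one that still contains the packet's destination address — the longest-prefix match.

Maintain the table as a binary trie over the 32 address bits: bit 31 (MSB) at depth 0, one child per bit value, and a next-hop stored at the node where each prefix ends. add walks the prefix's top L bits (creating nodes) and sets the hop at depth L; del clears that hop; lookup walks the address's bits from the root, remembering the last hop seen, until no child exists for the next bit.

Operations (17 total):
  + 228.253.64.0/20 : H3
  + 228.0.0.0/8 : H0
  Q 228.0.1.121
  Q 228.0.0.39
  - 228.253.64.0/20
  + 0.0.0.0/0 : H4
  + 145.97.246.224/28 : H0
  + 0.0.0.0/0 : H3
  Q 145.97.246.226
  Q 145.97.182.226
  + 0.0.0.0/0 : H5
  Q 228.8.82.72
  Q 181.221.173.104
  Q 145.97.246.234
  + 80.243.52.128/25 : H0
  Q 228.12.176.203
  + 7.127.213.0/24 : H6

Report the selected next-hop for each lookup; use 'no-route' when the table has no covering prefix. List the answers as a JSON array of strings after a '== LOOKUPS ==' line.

Process each operation:
  add 228.253.64.0/20 -> H3 at depth 20
  add 228.0.0.0/8 -> H0 at depth 8
  lookup 228.0.1.121: bits 11100100 walk d0:-→d1:-→d2:-→d3:-→d4:-→d5:-→d6:-→d7:-→d8:H0 -> H0
  lookup 228.0.0.39: bits 11100100 walk d0:-→d1:-→d2:-→d3:-→d4:-→d5:-→d6:-→d7:-→d8:H0 -> H0
  del 228.253.64.0/20 (clear depth 20)
  add 0.0.0.0/0 -> H4 at depth 0
  add 145.97.246.224/28 -> H0 at depth 28
  add 0.0.0.0/0 -> H3 at depth 0
  lookup 145.97.246.226: bits 1001000101100001111101101110 walk d0:H3→d1:-→d2:-→d3:-→d4:-→d5:-→d6:-→d7:-→d8:-→d9:-→d10:-→d11:-→d12:-→d13:-→d14:-→d15:-→d16:-→d17:-→d18:-→d19:-→d20:-→d21:-→d22:-→d23:-→d24:-→d25:-→d26:-→d27:-→d28:H0 -> H0
  lookup 145.97.182.226: bits 10010001011000011 walk d0:H3→d1:-→d2:-→d3:-→d4:-→d5:-→d6:-→d7:-→d8:-→d9:-→d10:-→d11:-→d12:-→d13:-→d14:-→d15:-→d16:-→d17:- -> H3
  add 0.0.0.0/0 -> H5 at depth 0
  lookup 228.8.82.72: bits 11100100 walk d0:H5→d1:-→d2:-→d3:-→d4:-→d5:-→d6:-→d7:-→d8:H0 -> H0
  lookup 181.221.173.104: bits 10 walk d0:H5→d1:-→d2:- -> H5
  lookup 145.97.246.234: bits 1001000101100001111101101110 walk d0:H5→d1:-→d2:-→d3:-→d4:-→d5:-→d6:-→d7:-→d8:-→d9:-→d10:-→d11:-→d12:-→d13:-→d14:-→d15:-→d16:-→d17:-→d18:-→d19:-→d20:-→d21:-→d22:-→d23:-→d24:-→d25:-→d26:-→d27:-→d28:H0 -> H0
  add 80.243.52.128/25 -> H0 at depth 25
  lookup 228.12.176.203: bits 11100100 walk d0:H5→d1:-→d2:-→d3:-→d4:-→d5:-→d6:-→d7:-→d8:H0 -> H0
  add 7.127.213.0/24 -> H6 at depth 24

== LOOKUPS ==
["H0","H0","H0","H3","H0","H5","H0","H0"]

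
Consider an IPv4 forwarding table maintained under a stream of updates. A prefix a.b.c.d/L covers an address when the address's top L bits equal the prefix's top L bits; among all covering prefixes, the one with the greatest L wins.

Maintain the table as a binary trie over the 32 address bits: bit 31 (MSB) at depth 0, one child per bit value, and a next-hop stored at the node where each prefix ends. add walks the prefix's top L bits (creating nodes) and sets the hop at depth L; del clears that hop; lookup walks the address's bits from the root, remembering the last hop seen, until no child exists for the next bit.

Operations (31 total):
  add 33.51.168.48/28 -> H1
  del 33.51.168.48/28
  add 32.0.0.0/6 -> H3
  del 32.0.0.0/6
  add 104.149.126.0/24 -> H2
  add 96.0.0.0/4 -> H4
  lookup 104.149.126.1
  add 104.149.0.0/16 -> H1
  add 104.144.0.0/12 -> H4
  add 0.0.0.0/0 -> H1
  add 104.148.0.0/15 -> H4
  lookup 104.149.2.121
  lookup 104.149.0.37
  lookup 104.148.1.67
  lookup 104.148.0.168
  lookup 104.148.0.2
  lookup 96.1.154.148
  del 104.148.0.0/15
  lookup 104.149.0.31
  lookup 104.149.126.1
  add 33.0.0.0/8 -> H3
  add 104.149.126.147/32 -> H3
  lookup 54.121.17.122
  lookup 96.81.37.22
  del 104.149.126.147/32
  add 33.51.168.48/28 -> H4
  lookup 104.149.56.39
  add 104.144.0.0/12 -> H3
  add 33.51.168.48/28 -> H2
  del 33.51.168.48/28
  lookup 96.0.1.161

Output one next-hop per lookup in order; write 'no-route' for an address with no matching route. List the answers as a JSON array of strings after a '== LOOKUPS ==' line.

Process each operation:
  add 33.51.168.48/28 -> H1 at depth 28
  del 33.51.168.48/28 (clear depth 28)
  add 32.0.0.0/6 -> H3 at depth 6
  del 32.0.0.0/6 (clear depth 6)
  add 104.149.126.0/24 -> H2 at depth 24
  add 96.0.0.0/4 -> H4 at depth 4
  lookup 104.149.126.1: bits 011010001001010101111110 walk d0:-→d1:-→d2:-→d3:-→d4:H4→d5:-→d6:-→d7:-→d8:-→d9:-→d10:-→d11:-→d12:-→d13:-→d14:-→d15:-→d16:-→d17:-→d18:-→d19:-→d20:-→d21:-→d22:-→d23:-→d24:H2 -> H2
  add 104.149.0.0/16 -> H1 at depth 16
  add 104.144.0.0/12 -> H4 at depth 12
  add 0.0.0.0/0 -> H1 at depth 0
  add 104.148.0.0/15 -> H4 at depth 15
  lookup 104.149.2.121: bits 01101000100101010 walk d0:H1→d1:-→d2:-→d3:-→d4:H4→d5:-→d6:-→d7:-→d8:-→d9:-→d10:-→d11:-→d12:H4→d13:-→d14:-→d15:H4→d16:H1→d17:- -> H1
  lookup 104.149.0.37: bits 01101000100101010 walk d0:H1→d1:-→d2:-→d3:-→d4:H4→d5:-→d6:-→d7:-→d8:-→d9:-→d10:-→d11:-→d12:H4→d13:-→d14:-→d15:H4→d16:H1→d17:- -> H1
  lookup 104.148.1.67: bits 011010001001010 walk d0:H1→d1:-→d2:-→d3:-→d4:H4→d5:-→d6:-→d7:-→d8:-→d9:-→d10:-→d11:-→d12:H4→d13:-→d14:-→d15:H4 -> H4
  lookup 104.148.0.168: bits 011010001001010 walk d0:H1→d1:-→d2:-→d3:-→d4:H4→d5:-→d6:-→d7:-→d8:-→d9:-→d10:-→d11:-→d12:H4→d13:-→d14:-→d15:H4 -> H4
  lookup 104.148.0.2: bits 011010001001010 walk d0:H1→d1:-→d2:-→d3:-→d4:H4→d5:-→d6:-→d7:-→d8:-→d9:-→d10:-→d11:-→d12:H4→d13:-→d14:-→d15:H4 -> H4
  lookup 96.1.154.148: bits 0110 walk d0:H1→d1:-→d2:-→d3:-→d4:H4 -> H4
  del 104.148.0.0/15 (clear depth 15)
  lookup 104.149.0.31: bits 01101000100101010 walk d0:H1→d1:-→d2:-→d3:-→d4:H4→d5:-→d6:-→d7:-→d8:-→d9:-→d10:-→d11:-→d12:H4→d13:-→d14:-→d15:-→d16:H1→d17:- -> H1
  lookup 104.149.126.1: bits 011010001001010101111110 walk d0:H1→d1:-→d2:-→d3:-→d4:H4→d5:-→d6:-→d7:-→d8:-→d9:-→d10:-→d11:-→d12:H4→d13:-→d14:-→d15:-→d16:H1→d17:-→d18:-→d19:-→d20:-→d21:-→d22:-→d23:-→d24:H2 -> H2
  add 33.0.0.0/8 -> H3 at depth 8
  add 104.149.126.147/32 -> H3 at depth 32
  lookup 54.121.17.122: bits 001 walk d0:H1→d1:-→d2:-→d3:- -> H1
  lookup 96.81.37.22: bits 0110 walk d0:H1→d1:-→d2:-→d3:-→d4:H4 -> H4
  del 104.149.126.147/32 (clear depth 32)
  add 33.51.168.48/28 -> H4 at depth 28
  lookup 104.149.56.39: bits 01101000100101010 walk d0:H1→d1:-→d2:-→d3:-→d4:H4→d5:-→d6:-→d7:-→d8:-→d9:-→d10:-→d11:-→d12:H4→d13:-→d14:-→d15:-→d16:H1→d17:- -> H1
  add 104.144.0.0/12 -> H3 at depth 12
  add 33.51.168.48/28 -> H2 at depth 28
  del 33.51.168.48/28 (clear depth 28)
  lookup 96.0.1.161: bits 0110 walk d0:H1→d1:-→d2:-→d3:-→d4:H4 -> H4

== LOOKUPS ==
["H2","H1","H1","H4","H4","H4","H4","H1","H2","H1","H4","H1","H4"]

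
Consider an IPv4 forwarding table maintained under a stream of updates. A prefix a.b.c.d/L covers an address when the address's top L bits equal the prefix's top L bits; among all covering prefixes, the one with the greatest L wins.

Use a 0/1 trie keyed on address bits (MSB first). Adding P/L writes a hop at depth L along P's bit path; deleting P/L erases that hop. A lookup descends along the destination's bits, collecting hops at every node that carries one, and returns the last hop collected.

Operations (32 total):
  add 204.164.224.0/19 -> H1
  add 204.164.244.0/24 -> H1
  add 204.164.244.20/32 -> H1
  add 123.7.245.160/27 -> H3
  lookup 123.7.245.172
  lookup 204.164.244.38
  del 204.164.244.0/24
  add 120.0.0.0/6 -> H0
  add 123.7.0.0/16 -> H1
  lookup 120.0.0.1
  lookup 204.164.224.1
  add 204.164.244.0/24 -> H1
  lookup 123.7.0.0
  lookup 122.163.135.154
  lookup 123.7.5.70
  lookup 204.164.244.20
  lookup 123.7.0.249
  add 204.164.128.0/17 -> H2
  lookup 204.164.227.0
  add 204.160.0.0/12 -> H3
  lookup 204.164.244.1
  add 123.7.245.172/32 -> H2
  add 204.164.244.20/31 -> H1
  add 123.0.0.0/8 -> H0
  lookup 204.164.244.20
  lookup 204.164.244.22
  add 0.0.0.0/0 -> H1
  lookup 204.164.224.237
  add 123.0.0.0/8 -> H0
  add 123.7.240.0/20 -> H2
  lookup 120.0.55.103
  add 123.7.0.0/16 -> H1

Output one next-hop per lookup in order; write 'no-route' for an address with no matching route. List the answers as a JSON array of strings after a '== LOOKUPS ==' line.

Trace:
  add 204.164.224.0/19 -> H1 at depth 19
  add 204.164.244.0/24 -> H1 at depth 24
  add 204.164.244.20/32 -> H1 at depth 32
  add 123.7.245.160/27 -> H3 at depth 27
  ? 123.7.245.172  path d0:-→d1:-→d2:-→d3:-→d4:-→d5:-→d6:-→d7:-→d8:-→d9:-→d10:-→d11:-→d12:-→d13:-→d14:-→d15:-→d16:-→d17:-→d18:-→d19:-→d20:-→d21:-→d22:-→d23:-→d24:-→d25:-→d26:-→d27:H3  best=H3
  ? 204.164.244.38  path d0:-→d1:-→d2:-→d3:-→d4:-→d5:-→d6:-→d7:-→d8:-→d9:-→d10:-→d11:-→d12:-→d13:-→d14:-→d15:-→d16:-→d17:-→d18:-→d19:H1→d20:-→d21:-→d22:-→d23:-→d24:H1→d25:-→d26:-  best=H1
  del 204.164.244.0/24 (clear depth 24)
  add 120.0.0.0/6 -> H0 at depth 6
  add 123.7.0.0/16 -> H1 at depth 16
  ? 120.0.0.1  path d0:-→d1:-→d2:-→d3:-→d4:-→d5:-→d6:H0  best=H0
  ? 204.164.224.1  path d0:-→d1:-→d2:-→d3:-→d4:-→d5:-→d6:-→d7:-→d8:-→d9:-→d10:-→d11:-→d12:-→d13:-→d14:-→d15:-→d16:-→d17:-→d18:-→d19:H1  best=H1
  add 204.164.244.0/24 -> H1 at depth 24
  ? 123.7.0.0  path d0:-→d1:-→d2:-→d3:-→d4:-→d5:-→d6:H0→d7:-→d8:-→d9:-→d10:-→d11:-→d12:-→d13:-→d14:-→d15:-→d16:H1  best=H1
  ? 122.163.135.154  path d0:-→d1:-→d2:-→d3:-→d4:-→d5:-→d6:H0→d7:-  best=H0
  ? 123.7.5.70  path d0:-→d1:-→d2:-→d3:-→d4:-→d5:-→d6:H0→d7:-→d8:-→d9:-→d10:-→d11:-→d12:-→d13:-→d14:-→d15:-→d16:H1  best=H1
  ? 204.164.244.20  path d0:-→d1:-→d2:-→d3:-→d4:-→d5:-→d6:-→d7:-→d8:-→d9:-→d10:-→d11:-→d12:-→d13:-→d14:-→d15:-→d16:-→d17:-→d18:-→d19:H1→d20:-→d21:-→d22:-→d23:-→d24:H1→d25:-→d26:-→d27:-→d28:-→d29:-→d30:-→d31:-→d32:H1  best=H1
  ? 123.7.0.249  path d0:-→d1:-→d2:-→d3:-→d4:-→d5:-→d6:H0→d7:-→d8:-→d9:-→d10:-→d11:-→d12:-→d13:-→d14:-→d15:-→d16:H1  best=H1
  add 204.164.128.0/17 -> H2 at depth 17
  ? 204.164.227.0  path d0:-→d1:-→d2:-→d3:-→d4:-→d5:-→d6:-→d7:-→d8:-→d9:-→d10:-→d11:-→d12:-→d13:-→d14:-→d15:-→d16:-→d17:H2→d18:-→d19:H1  best=H1
  add 204.160.0.0/12 -> H3 at depth 12
  ? 204.164.244.1  path d0:-→d1:-→d2:-→d3:-→d4:-→d5:-→d6:-→d7:-→d8:-→d9:-→d10:-→d11:-→d12:H3→d13:-→d14:-→d15:-→d16:-→d17:H2→d18:-→d19:H1→d20:-→d21:-→d22:-→d23:-→d24:H1→d25:-→d26:-→d27:-  best=H1
  add 123.7.245.172/32 -> H2 at depth 32
  add 204.164.244.20/31 -> H1 at depth 31
  add 123.0.0.0/8 -> H0 at depth 8
  ? 204.164.244.20  path d0:-→d1:-→d2:-→d3:-→d4:-→d5:-→d6:-→d7:-→d8:-→d9:-→d10:-→d11:-→d12:H3→d13:-→d14:-→d15:-→d16:-→d17:H2→d18:-→d19:H1→d20:-→d21:-→d22:-→d23:-→d24:H1→d25:-→d26:-→d27:-→d28:-→d29:-→d30:-→d31:H1→d32:H1  best=H1
  ? 204.164.244.22  path d0:-→d1:-→d2:-→d3:-→d4:-→d5:-→d6:-→d7:-→d8:-→d9:-→d10:-→d11:-→d12:H3→d13:-→d14:-→d15:-→d16:-→d17:H2→d18:-→d19:H1→d20:-→d21:-→d22:-→d23:-→d24:H1→d25:-→d26:-→d27:-→d28:-→d29:-→d30:-  best=H1
  add 0.0.0.0/0 -> H1 at depth 0
  ? 204.164.224.237  path d0:H1→d1:-→d2:-→d3:-→d4:-→d5:-→d6:-→d7:-→d8:-→d9:-→d10:-→d11:-→d12:H3→d13:-→d14:-→d15:-→d16:-→d17:H2→d18:-→d19:H1  best=H1
  add 123.0.0.0/8 -> H0 at depth 8
  add 123.7.240.0/20 -> H2 at depth 20
  ? 120.0.55.103  path d0:H1→d1:-→d2:-→d3:-→d4:-→d5:-→d6:H0  best=H0
  add 123.7.0.0/16 -> H1 at depth 16

== LOOKUPS ==
["H3","H1","H0","H1","H1","H0","H1","H1","H1","H1","H1","H1","H1","H1","H0"]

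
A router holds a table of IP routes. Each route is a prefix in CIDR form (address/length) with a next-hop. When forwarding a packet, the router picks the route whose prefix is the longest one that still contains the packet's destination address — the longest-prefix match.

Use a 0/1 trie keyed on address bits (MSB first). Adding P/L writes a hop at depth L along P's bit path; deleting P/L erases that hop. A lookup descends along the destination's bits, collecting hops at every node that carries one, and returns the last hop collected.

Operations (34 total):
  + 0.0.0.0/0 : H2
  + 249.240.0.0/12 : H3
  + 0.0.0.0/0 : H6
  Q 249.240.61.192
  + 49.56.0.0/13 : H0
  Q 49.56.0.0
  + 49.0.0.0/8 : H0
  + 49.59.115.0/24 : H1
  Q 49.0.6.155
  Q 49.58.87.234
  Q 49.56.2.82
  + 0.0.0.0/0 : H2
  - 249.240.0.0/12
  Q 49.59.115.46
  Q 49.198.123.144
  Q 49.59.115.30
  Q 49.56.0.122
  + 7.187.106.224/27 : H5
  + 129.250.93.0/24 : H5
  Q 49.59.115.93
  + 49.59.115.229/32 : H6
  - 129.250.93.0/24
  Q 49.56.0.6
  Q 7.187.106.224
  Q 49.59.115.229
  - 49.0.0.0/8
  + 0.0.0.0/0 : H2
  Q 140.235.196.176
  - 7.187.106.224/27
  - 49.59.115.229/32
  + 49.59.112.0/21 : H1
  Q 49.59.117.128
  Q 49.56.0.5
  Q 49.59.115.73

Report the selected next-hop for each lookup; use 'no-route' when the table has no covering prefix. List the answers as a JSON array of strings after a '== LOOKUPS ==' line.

Process each operation:
  add 0.0.0.0/0 -> H2 at depth 0
  add 249.240.0.0/12 -> H3 at depth 12
  add 0.0.0.0/0 -> H6 at depth 0
  Q 249.240.61.192: descend 111110011111 ; hops seen [H6,H3] ; pick H3
  add 49.56.0.0/13 -> H0 at depth 13
  Q 49.56.0.0: descend 0011000100111 ; hops seen [H6,H0] ; pick H0
  add 49.0.0.0/8 -> H0 at depth 8
  add 49.59.115.0/24 -> H1 at depth 24
  Q 49.0.6.155: descend 0011000100 ; hops seen [H6,H0] ; pick H0
  Q 49.58.87.234: descend 001100010011101 ; hops seen [H6,H0,H0] ; pick H0
  Q 49.56.2.82: descend 00110001001110 ; hops seen [H6,H0,H0] ; pick H0
  add 0.0.0.0/0 -> H2 at depth 0
  - 249.240.0.0/12 clear@12
  Q 49.59.115.46: descend 001100010011101101110011 ; hops seen [H2,H0,H0,H1] ; pick H1
  Q 49.198.123.144: descend 00110001 ; hops seen [H2,H0] ; pick H0
  Q 49.59.115.30: descend 001100010011101101110011 ; hops seen [H2,H0,H0,H1] ; pick H1
  Q 49.56.0.122: descend 00110001001110 ; hops seen [H2,H0,H0] ; pick H0
  add 7.187.106.224/27 -> H5 at depth 27
  add 129.250.93.0/24 -> H5 at depth 24
  Q 49.59.115.93: descend 001100010011101101110011 ; hops seen [H2,H0,H0,H1] ; pick H1
  add 49.59.115.229/32 -> H6 at depth 32
  - 129.250.93.0/24 clear@24
  Q 49.56.0.6: descend 00110001001110 ; hops seen [H2,H0,H0] ; pick H0
  Q 7.187.106.224: descend 000001111011101101101010111 ; hops seen [H2,H5] ; pick H5
  Q 49.59.115.229: descend 00110001001110110111001111100101 ; hops seen [H2,H0,H0,H1,H6] ; pick H6
  - 49.0.0.0/8 clear@8
  add 0.0.0.0/0 -> H2 at depth 0
  Q 140.235.196.176: descend 1000 ; hops seen [H2] ; pick H2
  - 7.187.106.224/27 clear@27
  - 49.59.115.229/32 clear@32
  add 49.59.112.0/21 -> H1 at depth 21
  Q 49.59.117.128: descend 001100010011101101110 ; hops seen [H2,H0,H1] ; pick H1
  Q 49.56.0.5: descend 00110001001110 ; hops seen [H2,H0] ; pick H0
  Q 49.59.115.73: descend 001100010011101101110011 ; hops seen [H2,H0,H1,H1] ; pick H1

== LOOKUPS ==
["H3","H0","H0","H0","H0","H1","H0","H1","H0","H1","H0","H5","H6","H2","H1","H0","H1"]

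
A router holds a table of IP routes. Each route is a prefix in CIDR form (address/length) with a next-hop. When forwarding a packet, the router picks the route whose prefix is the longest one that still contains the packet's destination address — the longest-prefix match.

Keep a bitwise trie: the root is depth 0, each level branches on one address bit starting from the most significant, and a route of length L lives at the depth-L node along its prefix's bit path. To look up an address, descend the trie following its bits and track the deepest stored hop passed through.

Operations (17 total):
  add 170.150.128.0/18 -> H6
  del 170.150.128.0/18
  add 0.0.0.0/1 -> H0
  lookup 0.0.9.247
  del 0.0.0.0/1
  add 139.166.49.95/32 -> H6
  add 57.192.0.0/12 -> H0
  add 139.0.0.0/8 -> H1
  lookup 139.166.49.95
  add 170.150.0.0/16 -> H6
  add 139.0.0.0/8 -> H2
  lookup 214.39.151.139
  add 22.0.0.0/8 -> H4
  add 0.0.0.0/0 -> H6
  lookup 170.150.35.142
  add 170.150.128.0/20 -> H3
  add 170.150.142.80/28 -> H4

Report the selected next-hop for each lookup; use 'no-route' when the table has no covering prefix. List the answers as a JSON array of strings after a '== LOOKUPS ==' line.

Process each operation:
  + 170.150.128.0/18 (H6) depth=18
  - 170.150.128.0/18 clear@18
  + 0.0.0.0/1 (H0) depth=1
  lookup 0.0.9.247: bits 0 walk d0:-→d1:H0 -> H0
  - 0.0.0.0/1 clear@1
  + 139.166.49.95/32 (H6) depth=32
  + 57.192.0.0/12 (H0) depth=12
  + 139.0.0.0/8 (H1) depth=8
  lookup 139.166.49.95: bits 10001011101001100011000101011111 walk d0:-→d1:-→d2:-→d3:-→d4:-→d5:-→d6:-→d7:-→d8:H1→d9:-→d10:-→d11:-→d12:-→d13:-→d14:-→d15:-→d16:-→d17:-→d18:-→d19:-→d20:-→d21:-→d22:-→d23:-→d24:-→d25:-→d26:-→d27:-→d28:-→d29:-→d30:-→d31:-→d32:H6 -> H6
  + 170.150.0.0/16 (H6) depth=16
  + 139.0.0.0/8 (H2) depth=8
  lookup 214.39.151.139: bits 1 walk d0:-→d1:- -> no-route
  + 22.0.0.0/8 (H4) depth=8
  + 0.0.0.0/0 (H6) depth=0
  lookup 170.150.35.142: bits 1010101010010110 walk d0:H6→d1:-→d2:-→d3:-→d4:-→d5:-→d6:-→d7:-→d8:-→d9:-→d10:-→d11:-→d12:-→d13:-→d14:-→d15:-→d16:H6 -> H6
  + 170.150.128.0/20 (H3) depth=20
  + 170.150.142.80/28 (H4) depth=28

== LOOKUPS ==
["H0","H6","no-route","H6"]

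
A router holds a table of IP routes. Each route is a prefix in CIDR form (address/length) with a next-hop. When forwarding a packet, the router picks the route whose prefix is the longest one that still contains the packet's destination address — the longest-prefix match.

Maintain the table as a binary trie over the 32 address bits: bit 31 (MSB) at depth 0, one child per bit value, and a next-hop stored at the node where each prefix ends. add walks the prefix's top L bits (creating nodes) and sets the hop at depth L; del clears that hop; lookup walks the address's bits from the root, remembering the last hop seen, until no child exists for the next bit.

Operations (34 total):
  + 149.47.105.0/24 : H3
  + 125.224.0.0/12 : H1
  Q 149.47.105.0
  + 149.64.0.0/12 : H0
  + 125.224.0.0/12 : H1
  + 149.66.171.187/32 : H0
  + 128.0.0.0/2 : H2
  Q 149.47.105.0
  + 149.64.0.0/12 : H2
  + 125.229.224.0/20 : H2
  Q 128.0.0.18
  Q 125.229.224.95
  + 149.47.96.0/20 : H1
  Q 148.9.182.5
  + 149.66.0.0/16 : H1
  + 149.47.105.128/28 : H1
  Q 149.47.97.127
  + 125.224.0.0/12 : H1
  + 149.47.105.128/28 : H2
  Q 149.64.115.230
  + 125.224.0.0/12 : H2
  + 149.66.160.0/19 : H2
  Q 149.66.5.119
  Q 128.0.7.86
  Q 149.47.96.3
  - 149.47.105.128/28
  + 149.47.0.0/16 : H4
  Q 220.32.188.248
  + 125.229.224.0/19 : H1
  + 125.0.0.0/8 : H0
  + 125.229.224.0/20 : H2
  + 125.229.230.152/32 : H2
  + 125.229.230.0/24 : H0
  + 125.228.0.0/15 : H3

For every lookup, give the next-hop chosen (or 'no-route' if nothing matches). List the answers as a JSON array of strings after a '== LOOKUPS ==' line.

Process each operation:
  add 149.47.105.0/24 -> H3 at depth 24
  add 125.224.0.0/12 -> H1 at depth 12
  ? 149.47.105.0  path d0:-→d1:-→d2:-→d3:-→d4:-→d5:-→d6:-→d7:-→d8:-→d9:-→d10:-→d11:-→d12:-→d13:-→d14:-→d15:-→d16:-→d17:-→d18:-→d19:-→d20:-→d21:-→d22:-→d23:-→d24:H3  best=H3
  add 149.64.0.0/12 -> H0 at depth 12
  add 125.224.0.0/12 -> H1 at depth 12
  add 149.66.171.187/32 -> H0 at depth 32
  add 128.0.0.0/2 -> H2 at depth 2
  ? 149.47.105.0  path d0:-→d1:-→d2:H2→d3:-→d4:-→d5:-→d6:-→d7:-→d8:-→d9:-→d10:-→d11:-→d12:-→d13:-→d14:-→d15:-→d16:-→d17:-→d18:-→d19:-→d20:-→d21:-→d22:-→d23:-→d24:H3  best=H3
  add 149.64.0.0/12 -> H2 at depth 12
  add 125.229.224.0/20 -> H2 at depth 20
  ? 128.0.0.18  path d0:-→d1:-→d2:H2→d3:-  best=H2
  ? 125.229.224.95  path d0:-→d1:-→d2:-→d3:-→d4:-→d5:-→d6:-→d7:-→d8:-→d9:-→d10:-→d11:-→d12:H1→d13:-→d14:-→d15:-→d16:-→d17:-→d18:-→d19:-→d20:H2  best=H2
  add 149.47.96.0/20 -> H1 at depth 20
  ? 148.9.182.5  path d0:-→d1:-→d2:H2→d3:-→d4:-→d5:-→d6:-→d7:-  best=H2
  add 149.66.0.0/16 -> H1 at depth 16
  add 149.47.105.128/28 -> H1 at depth 28
  ? 149.47.97.127  path d0:-→d1:-→d2:H2→d3:-→d4:-→d5:-→d6:-→d7:-→d8:-→d9:-→d10:-→d11:-→d12:-→d13:-→d14:-→d15:-→d16:-→d17:-→d18:-→d19:-→d20:H1  best=H1
  add 125.224.0.0/12 -> H1 at depth 12
  add 149.47.105.128/28 -> H2 at depth 28
  ? 149.64.115.230  path d0:-→d1:-→d2:H2→d3:-→d4:-→d5:-→d6:-→d7:-→d8:-→d9:-→d10:-→d11:-→d12:H2→d13:-→d14:-  best=H2
  add 125.224.0.0/12 -> H2 at depth 12
  add 149.66.160.0/19 -> H2 at depth 19
  ? 149.66.5.119  path d0:-→d1:-→d2:H2→d3:-→d4:-→d5:-→d6:-→d7:-→d8:-→d9:-→d10:-→d11:-→d12:H2→d13:-→d14:-→d15:-→d16:H1  best=H1
  ? 128.0.7.86  path d0:-→d1:-→d2:H2→d3:-  best=H2
  ? 149.47.96.3  path d0:-→d1:-→d2:H2→d3:-→d4:-→d5:-→d6:-→d7:-→d8:-→d9:-→d10:-→d11:-→d12:-→d13:-→d14:-→d15:-→d16:-→d17:-→d18:-→d19:-→d20:H1  best=H1
  del 149.47.105.128/28 (clear depth 28)
  add 149.47.0.0/16 -> H4 at depth 16
  ? 220.32.188.248  path d0:-→d1:-  best=no-route
  add 125.229.224.0/19 -> H1 at depth 19
  add 125.0.0.0/8 -> H0 at depth 8
  add 125.229.224.0/20 -> H2 at depth 20
  add 125.229.230.152/32 -> H2 at depth 32
  add 125.229.230.0/24 -> H0 at depth 24
  add 125.228.0.0/15 -> H3 at depth 15

== LOOKUPS ==
["H3","H3","H2","H2","H2","H1","H2","H1","H2","H1","no-route"]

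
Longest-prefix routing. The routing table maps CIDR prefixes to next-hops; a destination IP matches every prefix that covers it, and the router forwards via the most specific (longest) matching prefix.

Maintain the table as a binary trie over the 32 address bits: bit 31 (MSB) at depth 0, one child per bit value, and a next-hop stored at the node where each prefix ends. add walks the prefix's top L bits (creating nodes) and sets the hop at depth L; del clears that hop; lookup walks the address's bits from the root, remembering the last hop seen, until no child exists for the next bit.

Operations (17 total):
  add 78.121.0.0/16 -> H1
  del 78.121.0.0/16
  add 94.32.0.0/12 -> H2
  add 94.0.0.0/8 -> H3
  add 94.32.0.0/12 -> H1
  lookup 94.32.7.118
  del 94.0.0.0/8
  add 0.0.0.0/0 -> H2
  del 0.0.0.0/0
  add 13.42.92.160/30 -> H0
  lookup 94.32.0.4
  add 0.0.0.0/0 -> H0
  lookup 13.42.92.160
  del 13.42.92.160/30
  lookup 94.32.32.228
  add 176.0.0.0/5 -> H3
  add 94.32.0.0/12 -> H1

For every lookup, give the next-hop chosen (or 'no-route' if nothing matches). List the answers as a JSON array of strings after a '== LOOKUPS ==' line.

Process each operation:
  add 78.121.0.0/16 -> H1 at depth 16
  - 78.121.0.0/16 clear@16
  add 94.32.0.0/12 -> H2 at depth 12
  add 94.0.0.0/8 -> H3 at depth 8
  add 94.32.0.0/12 -> H1 at depth 12
  lookup 94.32.7.118: bits 010111100010 walk d0:-→d1:-→d2:-→d3:-→d4:-→d5:-→d6:-→d7:-→d8:H3→d9:-→d10:-→d11:-→d12:H1 -> H1
  - 94.0.0.0/8 clear@8
  add 0.0.0.0/0 -> H2 at depth 0
  - 0.0.0.0/0 clear@0
  add 13.42.92.160/30 -> H0 at depth 30
  lookup 94.32.0.4: bits 010111100010 walk d0:-→d1:-→d2:-→d3:-→d4:-→d5:-→d6:-→d7:-→d8:-→d9:-→d10:-→d11:-→d12:H1 -> H1
  add 0.0.0.0/0 -> H0 at depth 0
  lookup 13.42.92.160: bits 000011010010101001011100101000 walk d0:H0→d1:-→d2:-→d3:-→d4:-→d5:-→d6:-→d7:-→d8:-→d9:-→d10:-→d11:-→d12:-→d13:-→d14:-→d15:-→d16:-→d17:-→d18:-→d19:-→d20:-→d21:-→d22:-→d23:-→d24:-→d25:-→d26:-→d27:-→d28:-→d29:-→d30:H0 -> H0
  - 13.42.92.160/30 clear@30
  lookup 94.32.32.228: bits 010111100010 walk d0:H0→d1:-→d2:-→d3:-→d4:-→d5:-→d6:-→d7:-→d8:-→d9:-→d10:-→d11:-→d12:H1 -> H1
  add 176.0.0.0/5 -> H3 at depth 5
  add 94.32.0.0/12 -> H1 at depth 12

== LOOKUPS ==
["H1","H1","H0","H1"]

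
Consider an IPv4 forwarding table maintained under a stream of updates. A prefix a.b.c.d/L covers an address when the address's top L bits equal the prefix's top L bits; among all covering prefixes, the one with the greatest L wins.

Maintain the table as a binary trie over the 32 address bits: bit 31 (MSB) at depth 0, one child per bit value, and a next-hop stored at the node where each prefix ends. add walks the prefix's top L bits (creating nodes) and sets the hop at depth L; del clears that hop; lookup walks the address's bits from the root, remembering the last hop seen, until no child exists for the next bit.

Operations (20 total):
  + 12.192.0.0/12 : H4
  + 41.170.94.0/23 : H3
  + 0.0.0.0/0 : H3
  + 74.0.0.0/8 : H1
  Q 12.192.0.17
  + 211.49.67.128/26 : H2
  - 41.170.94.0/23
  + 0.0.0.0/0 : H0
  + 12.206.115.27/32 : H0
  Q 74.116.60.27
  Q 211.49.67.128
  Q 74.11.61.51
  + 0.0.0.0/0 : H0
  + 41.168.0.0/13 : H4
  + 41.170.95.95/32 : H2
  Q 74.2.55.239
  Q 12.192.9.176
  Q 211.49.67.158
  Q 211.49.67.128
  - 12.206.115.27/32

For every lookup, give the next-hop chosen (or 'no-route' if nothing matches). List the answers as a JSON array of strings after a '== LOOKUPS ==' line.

Trace:
  add 12.192.0.0/12 -> H4 at depth 12
  add 41.170.94.0/23 -> H3 at depth 23
  add 0.0.0.0/0 -> H3 at depth 0
  add 74.0.0.0/8 -> H1 at depth 8
  ? 12.192.0.17  path d0:H3→d1:-→d2:-→d3:-→d4:-→d5:-→d6:-→d7:-→d8:-→d9:-→d10:-→d11:-→d12:H4  best=H4
  add 211.49.67.128/26 -> H2 at depth 26
  - 41.170.94.0/23 clear@23
  add 0.0.0.0/0 -> H0 at depth 0
  add 12.206.115.27/32 -> H0 at depth 32
  ? 74.116.60.27  path d0:H0→d1:-→d2:-→d3:-→d4:-→d5:-→d6:-→d7:-→d8:H1  best=H1
  ? 211.49.67.128  path d0:H0→d1:-→d2:-→d3:-→d4:-→d5:-→d6:-→d7:-→d8:-→d9:-→d10:-→d11:-→d12:-→d13:-→d14:-→d15:-→d16:-→d17:-→d18:-→d19:-→d20:-→d21:-→d22:-→d23:-→d24:-→d25:-→d26:H2  best=H2
  ? 74.11.61.51  path d0:H0→d1:-→d2:-→d3:-→d4:-→d5:-→d6:-→d7:-→d8:H1  best=H1
  add 0.0.0.0/0 -> H0 at depth 0
  add 41.168.0.0/13 -> H4 at depth 13
  add 41.170.95.95/32 -> H2 at depth 32
  ? 74.2.55.239  path d0:H0→d1:-→d2:-→d3:-→d4:-→d5:-→d6:-→d7:-→d8:H1  best=H1
  ? 12.192.9.176  path d0:H0→d1:-→d2:-→d3:-→d4:-→d5:-→d6:-→d7:-→d8:-→d9:-→d10:-→d11:-→d12:H4  best=H4
  ? 211.49.67.158  path d0:H0→d1:-→d2:-→d3:-→d4:-→d5:-→d6:-→d7:-→d8:-→d9:-→d10:-→d11:-→d12:-→d13:-→d14:-→d15:-→d16:-→d17:-→d18:-→d19:-→d20:-→d21:-→d22:-→d23:-→d24:-→d25:-→d26:H2  best=H2
  ? 211.49.67.128  path d0:H0→d1:-→d2:-→d3:-→d4:-→d5:-→d6:-→d7:-→d8:-→d9:-→d10:-→d11:-→d12:-→d13:-→d14:-→d15:-→d16:-→d17:-→d18:-→d19:-→d20:-→d21:-→d22:-→d23:-→d24:-→d25:-→d26:H2  best=H2
  - 12.206.115.27/32 clear@32

== LOOKUPS ==
["H4","H1","H2","H1","H1","H4","H2","H2"]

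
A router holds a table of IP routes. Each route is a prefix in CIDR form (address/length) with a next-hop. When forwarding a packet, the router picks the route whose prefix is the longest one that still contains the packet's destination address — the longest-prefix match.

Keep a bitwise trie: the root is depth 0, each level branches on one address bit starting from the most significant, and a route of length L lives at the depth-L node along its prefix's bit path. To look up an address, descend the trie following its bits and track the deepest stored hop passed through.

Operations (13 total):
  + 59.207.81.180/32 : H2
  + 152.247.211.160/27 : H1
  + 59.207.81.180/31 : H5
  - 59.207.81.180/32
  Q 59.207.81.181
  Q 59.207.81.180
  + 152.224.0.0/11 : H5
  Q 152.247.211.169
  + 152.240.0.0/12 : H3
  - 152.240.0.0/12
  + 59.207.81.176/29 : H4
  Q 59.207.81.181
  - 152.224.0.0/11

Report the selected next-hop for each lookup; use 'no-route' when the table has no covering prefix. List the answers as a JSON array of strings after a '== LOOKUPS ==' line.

Trace:
  add 59.207.81.180/32 -> H2 at depth 32
  add 152.247.211.160/27 -> H1 at depth 27
  add 59.207.81.180/31 -> H5 at depth 31
  - 59.207.81.180/32 clear@32
  Q 59.207.81.181: descend 0011101111001111010100011011010 ; hops seen [H5] ; pick H5
  Q 59.207.81.180: descend 00111011110011110101000110110100 ; hops seen [H5] ; pick H5
  add 152.224.0.0/11 -> H5 at depth 11
  Q 152.247.211.169: descend 100110001111011111010011101 ; hops seen [H5,H1] ; pick H1
  add 152.240.0.0/12 -> H3 at depth 12
  - 152.240.0.0/12 clear@12
  add 59.207.81.176/29 -> H4 at depth 29
  Q 59.207.81.181: descend 0011101111001111010100011011010 ; hops seen [H4,H5] ; pick H5
  - 152.224.0.0/11 clear@11

== LOOKUPS ==
["H5","H5","H1","H5"]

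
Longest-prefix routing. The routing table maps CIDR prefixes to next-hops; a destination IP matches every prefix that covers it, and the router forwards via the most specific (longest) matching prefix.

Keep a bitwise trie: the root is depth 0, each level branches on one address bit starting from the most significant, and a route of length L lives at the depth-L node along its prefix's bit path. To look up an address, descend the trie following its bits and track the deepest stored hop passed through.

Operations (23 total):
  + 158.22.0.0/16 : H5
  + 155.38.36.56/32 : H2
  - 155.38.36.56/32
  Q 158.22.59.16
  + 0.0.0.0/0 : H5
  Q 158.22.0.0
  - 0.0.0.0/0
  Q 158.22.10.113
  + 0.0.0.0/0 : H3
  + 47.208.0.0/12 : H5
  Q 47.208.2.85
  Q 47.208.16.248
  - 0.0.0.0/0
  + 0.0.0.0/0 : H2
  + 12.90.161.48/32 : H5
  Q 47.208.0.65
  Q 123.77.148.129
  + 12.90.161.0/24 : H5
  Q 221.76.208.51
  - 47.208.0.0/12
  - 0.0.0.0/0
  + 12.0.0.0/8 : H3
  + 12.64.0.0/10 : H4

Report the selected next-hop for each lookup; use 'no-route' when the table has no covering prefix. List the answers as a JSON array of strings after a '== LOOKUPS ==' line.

Trace:
  + 158.22.0.0/16 (H5) depth=16
  + 155.38.36.56/32 (H2) depth=32
  del 155.38.36.56/32 (clear depth 32)
  lookup 158.22.59.16: bits 1001111000010110 walk d0:-→d1:-→d2:-→d3:-→d4:-→d5:-→d6:-→d7:-→d8:-→d9:-→d10:-→d11:-→d12:-→d13:-→d14:-→d15:-→d16:H5 -> H5
  + 0.0.0.0/0 (H5) depth=0
  lookup 158.22.0.0: bits 1001111000010110 walk d0:H5→d1:-→d2:-→d3:-→d4:-→d5:-→d6:-→d7:-→d8:-→d9:-→d10:-→d11:-→d12:-→d13:-→d14:-→d15:-→d16:H5 -> H5
  del 0.0.0.0/0 (clear depth 0)
  lookup 158.22.10.113: bits 1001111000010110 walk d0:-→d1:-→d2:-→d3:-→d4:-→d5:-→d6:-→d7:-→d8:-→d9:-→d10:-→d11:-→d12:-→d13:-→d14:-→d15:-→d16:H5 -> H5
  + 0.0.0.0/0 (H3) depth=0
  + 47.208.0.0/12 (H5) depth=12
  lookup 47.208.2.85: bits 001011111101 walk d0:H3→d1:-→d2:-→d3:-→d4:-→d5:-→d6:-→d7:-→d8:-→d9:-→d10:-→d11:-→d12:H5 -> H5
  lookup 47.208.16.248: bits 001011111101 walk d0:H3→d1:-→d2:-→d3:-→d4:-→d5:-→d6:-→d7:-→d8:-→d9:-→d10:-→d11:-→d12:H5 -> H5
  del 0.0.0.0/0 (clear depth 0)
  + 0.0.0.0/0 (H2) depth=0
  + 12.90.161.48/32 (H5) depth=32
  lookup 47.208.0.65: bits 001011111101 walk d0:H2→d1:-→d2:-→d3:-→d4:-→d5:-→d6:-→d7:-→d8:-→d9:-→d10:-→d11:-→d12:H5 -> H5
  lookup 123.77.148.129: bits 0 walk d0:H2→d1:- -> H2
  + 12.90.161.0/24 (H5) depth=24
  lookup 221.76.208.51: bits 1 walk d0:H2→d1:- -> H2
  del 47.208.0.0/12 (clear depth 12)
  del 0.0.0.0/0 (clear depth 0)
  + 12.0.0.0/8 (H3) depth=8
  + 12.64.0.0/10 (H4) depth=10

== LOOKUPS ==
["H5","H5","H5","H5","H5","H5","H2","H2"]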